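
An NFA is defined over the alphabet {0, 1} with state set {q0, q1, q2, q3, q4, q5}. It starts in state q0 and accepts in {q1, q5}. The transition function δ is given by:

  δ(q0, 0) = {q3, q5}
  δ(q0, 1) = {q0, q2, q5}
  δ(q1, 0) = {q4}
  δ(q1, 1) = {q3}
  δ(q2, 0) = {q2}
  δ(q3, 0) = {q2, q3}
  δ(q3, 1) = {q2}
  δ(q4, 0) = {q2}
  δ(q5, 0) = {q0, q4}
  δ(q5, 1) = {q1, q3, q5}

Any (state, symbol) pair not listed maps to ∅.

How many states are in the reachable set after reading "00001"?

3

Start in {q0}.
Read '0': q0→{q3, q5}; now {q3, q5}.
Read '0': q3→{q2, q3}, q5→{q0, q4}; now {q0, q2, q3, q4}.
Read '0': q0→{q3, q5}, q2→{q2}, q3→{q2, q3}, q4→{q2}; now {q2, q3, q5}.
Read '0': q2→{q2}, q3→{q2, q3}, q5→{q0, q4}; now {q0, q2, q3, q4}.
Read '1': q0→{q0, q2, q5}, q2→∅, q3→{q2}, q4→∅; now {q0, q2, q5}.
That set has 3 states.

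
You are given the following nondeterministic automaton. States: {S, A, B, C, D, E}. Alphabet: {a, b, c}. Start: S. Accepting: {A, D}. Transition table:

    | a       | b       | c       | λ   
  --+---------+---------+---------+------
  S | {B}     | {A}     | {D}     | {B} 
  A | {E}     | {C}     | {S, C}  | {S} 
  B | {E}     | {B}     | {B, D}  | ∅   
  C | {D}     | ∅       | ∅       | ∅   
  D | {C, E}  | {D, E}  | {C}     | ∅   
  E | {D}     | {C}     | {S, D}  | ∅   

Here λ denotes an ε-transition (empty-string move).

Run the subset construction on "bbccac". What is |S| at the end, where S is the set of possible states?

4

Start: ε-closure({S}) = {S, B}.
Read 'b': S→{A}, B→{B}; union {A, B}; ε-closure = {S, A, B}.
Read 'b': S→{A}, A→{C}, B→{B}; union {A, B, C}; ε-closure = {S, A, B, C}.
Read 'c': S→{D}, A→{S, C}, B→{B, D}, C→∅; now {S, B, C, D}.
Read 'c': S→{D}, B→{B, D}, C→∅, D→{C}; now {B, C, D}.
Read 'a': B→{E}, C→{D}, D→{C, E}; now {C, D, E}.
Read 'c': C→∅, D→{C}, E→{S, D}; union {S, C, D}; ε-closure = {S, B, C, D}.
That set has 4 states.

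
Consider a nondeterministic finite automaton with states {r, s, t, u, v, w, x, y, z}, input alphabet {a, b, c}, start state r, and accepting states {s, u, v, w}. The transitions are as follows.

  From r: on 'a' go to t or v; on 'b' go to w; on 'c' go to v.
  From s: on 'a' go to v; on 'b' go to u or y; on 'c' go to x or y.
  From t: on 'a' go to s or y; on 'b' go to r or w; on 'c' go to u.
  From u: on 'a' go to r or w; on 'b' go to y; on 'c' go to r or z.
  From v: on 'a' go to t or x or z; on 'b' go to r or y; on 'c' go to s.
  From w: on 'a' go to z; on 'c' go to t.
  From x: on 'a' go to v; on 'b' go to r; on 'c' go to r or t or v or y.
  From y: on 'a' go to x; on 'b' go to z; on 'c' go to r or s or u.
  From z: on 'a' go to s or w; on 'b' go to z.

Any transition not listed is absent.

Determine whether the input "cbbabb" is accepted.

No

Start in {r}.
Read 'c': r→{v}; now {v}.
Read 'b': v→{r, y}; now {r, y}.
Read 'b': r→{w}, y→{z}; now {w, z}.
Read 'a': w→{z}, z→{s, w}; now {s, w, z}.
Read 'b': s→{u, y}, w→∅, z→{z}; now {u, y, z}.
Read 'b': u→{y}, y→{z}, z→{z}; now {y, z}.
The final set {y, z} contains no accepting state.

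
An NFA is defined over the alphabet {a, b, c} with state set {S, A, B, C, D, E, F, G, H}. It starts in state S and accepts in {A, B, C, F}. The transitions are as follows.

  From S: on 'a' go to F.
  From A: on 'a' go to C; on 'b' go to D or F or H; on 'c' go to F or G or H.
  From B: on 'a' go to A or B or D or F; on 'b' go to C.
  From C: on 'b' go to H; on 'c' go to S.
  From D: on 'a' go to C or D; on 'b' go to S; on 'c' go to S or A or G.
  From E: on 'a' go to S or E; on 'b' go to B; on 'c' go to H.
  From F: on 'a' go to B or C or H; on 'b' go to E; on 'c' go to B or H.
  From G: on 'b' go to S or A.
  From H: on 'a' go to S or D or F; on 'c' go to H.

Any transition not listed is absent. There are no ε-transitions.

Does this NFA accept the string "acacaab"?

Yes

Start in {S}.
Read 'a': {S} → {F}.
Read 'c': {F} → {B, H}.
Read 'a': {B, H} → {S, A, B, D, F}.
Read 'c': {S, A, B, D, F} → {S, A, B, F, G, H}.
Read 'a': {S, A, B, F, G, H} → {S, A, B, C, D, F, H}.
Read 'a': {S, A, B, C, D, F, H} → {S, A, B, C, D, F, H}.
Read 'b': {S, A, B, C, D, F, H} → {S, C, D, E, F, H}.
The final set {S, C, D, E, F, H} contains the accepting states C, F.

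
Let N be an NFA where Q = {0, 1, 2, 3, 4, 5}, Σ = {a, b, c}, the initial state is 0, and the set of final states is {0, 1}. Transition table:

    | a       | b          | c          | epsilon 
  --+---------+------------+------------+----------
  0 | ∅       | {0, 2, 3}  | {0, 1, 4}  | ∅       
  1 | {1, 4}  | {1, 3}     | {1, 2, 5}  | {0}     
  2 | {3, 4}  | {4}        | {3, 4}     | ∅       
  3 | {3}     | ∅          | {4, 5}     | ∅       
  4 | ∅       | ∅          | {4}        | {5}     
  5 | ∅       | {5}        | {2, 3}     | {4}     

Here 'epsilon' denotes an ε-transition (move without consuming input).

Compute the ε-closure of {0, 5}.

{0, 4, 5}

Begin with {0, 5}.
ε-move 5 → 4; add 4.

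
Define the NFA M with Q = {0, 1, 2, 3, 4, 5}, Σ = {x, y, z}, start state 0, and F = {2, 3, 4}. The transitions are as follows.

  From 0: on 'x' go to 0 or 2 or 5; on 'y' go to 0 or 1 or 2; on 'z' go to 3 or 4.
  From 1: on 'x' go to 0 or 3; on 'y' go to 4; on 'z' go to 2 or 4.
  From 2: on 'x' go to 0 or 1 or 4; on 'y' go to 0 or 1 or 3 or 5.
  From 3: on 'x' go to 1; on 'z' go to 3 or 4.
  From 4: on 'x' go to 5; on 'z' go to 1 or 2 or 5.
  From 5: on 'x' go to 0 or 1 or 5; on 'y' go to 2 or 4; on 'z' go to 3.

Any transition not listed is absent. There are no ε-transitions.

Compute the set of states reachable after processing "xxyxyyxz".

{1, 2, 3, 4, 5}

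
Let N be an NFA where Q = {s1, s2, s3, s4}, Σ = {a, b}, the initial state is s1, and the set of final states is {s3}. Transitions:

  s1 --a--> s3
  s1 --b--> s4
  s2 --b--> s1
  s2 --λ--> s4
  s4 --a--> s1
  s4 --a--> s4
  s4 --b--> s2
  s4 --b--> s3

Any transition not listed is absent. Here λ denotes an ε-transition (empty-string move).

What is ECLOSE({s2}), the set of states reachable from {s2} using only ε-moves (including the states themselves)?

Begin with {s2}.
ε-move s2 → s4; add s4.

{s2, s4}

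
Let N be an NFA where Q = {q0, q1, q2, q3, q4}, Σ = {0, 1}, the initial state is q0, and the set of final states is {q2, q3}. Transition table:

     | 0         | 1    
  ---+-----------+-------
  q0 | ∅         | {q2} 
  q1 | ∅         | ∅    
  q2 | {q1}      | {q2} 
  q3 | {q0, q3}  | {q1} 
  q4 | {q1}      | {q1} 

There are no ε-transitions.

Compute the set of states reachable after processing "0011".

Start in {q0}.
Read '0': q0→∅; now ∅.
The set is empty and remains empty for the remaining 3 symbols.

∅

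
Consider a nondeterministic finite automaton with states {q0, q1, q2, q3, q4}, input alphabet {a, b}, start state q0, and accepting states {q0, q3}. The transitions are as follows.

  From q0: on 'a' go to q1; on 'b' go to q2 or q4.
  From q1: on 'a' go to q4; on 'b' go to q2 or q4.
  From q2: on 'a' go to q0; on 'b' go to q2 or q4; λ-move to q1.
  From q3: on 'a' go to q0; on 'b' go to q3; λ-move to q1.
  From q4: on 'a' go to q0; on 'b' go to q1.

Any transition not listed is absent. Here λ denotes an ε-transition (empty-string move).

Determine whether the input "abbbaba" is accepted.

Start in {q0}.
Read 'a': {q0} → {q1}.
Read 'b': {q1} → {q1, q2, q4}.
Read 'b': {q1, q2, q4} → {q1, q2, q4}.
Read 'b': {q1, q2, q4} → {q1, q2, q4}.
Read 'a': {q1, q2, q4} → {q0, q4}.
Read 'b': {q0, q4} → {q1, q2, q4}.
Read 'a': {q1, q2, q4} → {q0, q4}.
The final set {q0, q4} contains the accepting state q0.

Yes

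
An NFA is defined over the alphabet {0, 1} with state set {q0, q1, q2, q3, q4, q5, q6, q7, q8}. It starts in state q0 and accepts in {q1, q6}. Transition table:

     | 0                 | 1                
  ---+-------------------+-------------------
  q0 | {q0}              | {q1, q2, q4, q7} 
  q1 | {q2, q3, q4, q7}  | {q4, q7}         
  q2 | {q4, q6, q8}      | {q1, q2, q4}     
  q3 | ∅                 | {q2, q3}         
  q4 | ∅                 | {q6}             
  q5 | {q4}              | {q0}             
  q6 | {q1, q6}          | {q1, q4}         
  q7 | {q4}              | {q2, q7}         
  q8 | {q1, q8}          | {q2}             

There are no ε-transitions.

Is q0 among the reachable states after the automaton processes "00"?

Yes

Start in {q0}.
Read '0': q0→{q0}; now {q0}.
Read '0': q0→{q0}; now {q0}.
State q0 is in {q0}.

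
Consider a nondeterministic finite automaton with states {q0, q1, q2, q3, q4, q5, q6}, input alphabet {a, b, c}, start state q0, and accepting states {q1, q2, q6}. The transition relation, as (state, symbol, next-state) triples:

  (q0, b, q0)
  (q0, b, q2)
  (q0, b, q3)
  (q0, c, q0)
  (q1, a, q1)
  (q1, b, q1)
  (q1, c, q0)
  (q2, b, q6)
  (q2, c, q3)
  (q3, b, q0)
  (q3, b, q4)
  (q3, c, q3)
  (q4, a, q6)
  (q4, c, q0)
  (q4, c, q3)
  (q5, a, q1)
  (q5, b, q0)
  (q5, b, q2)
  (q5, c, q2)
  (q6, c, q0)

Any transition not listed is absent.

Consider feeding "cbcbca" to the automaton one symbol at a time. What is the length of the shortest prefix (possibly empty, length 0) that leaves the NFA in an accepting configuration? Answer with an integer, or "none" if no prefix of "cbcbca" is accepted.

Start in {q0}.
Read 'c': q0→{q0}; now {q0}.
Read 'b': q0→{q0, q2, q3}; now {q0, q2, q3}.
None of the earlier sets intersect F, but {q0, q2, q3} does.

2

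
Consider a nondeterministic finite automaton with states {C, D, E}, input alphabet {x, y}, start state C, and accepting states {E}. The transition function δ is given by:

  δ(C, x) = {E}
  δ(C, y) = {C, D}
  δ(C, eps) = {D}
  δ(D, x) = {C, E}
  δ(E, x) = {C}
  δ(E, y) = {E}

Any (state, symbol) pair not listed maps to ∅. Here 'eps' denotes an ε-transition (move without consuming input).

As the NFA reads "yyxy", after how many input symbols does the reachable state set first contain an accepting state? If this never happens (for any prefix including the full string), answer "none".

3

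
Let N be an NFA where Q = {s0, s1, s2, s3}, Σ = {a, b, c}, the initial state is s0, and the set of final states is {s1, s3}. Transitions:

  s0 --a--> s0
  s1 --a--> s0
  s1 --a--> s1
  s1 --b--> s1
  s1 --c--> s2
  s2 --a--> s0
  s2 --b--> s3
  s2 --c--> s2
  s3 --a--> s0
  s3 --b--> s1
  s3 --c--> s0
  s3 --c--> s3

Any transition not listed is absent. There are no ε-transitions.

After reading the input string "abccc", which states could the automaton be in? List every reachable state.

∅

Start in {s0}.
Read 'a': s0→{s0}; now {s0}.
Read 'b': s0→∅; now ∅.
The set is empty and remains empty for the remaining 3 symbols.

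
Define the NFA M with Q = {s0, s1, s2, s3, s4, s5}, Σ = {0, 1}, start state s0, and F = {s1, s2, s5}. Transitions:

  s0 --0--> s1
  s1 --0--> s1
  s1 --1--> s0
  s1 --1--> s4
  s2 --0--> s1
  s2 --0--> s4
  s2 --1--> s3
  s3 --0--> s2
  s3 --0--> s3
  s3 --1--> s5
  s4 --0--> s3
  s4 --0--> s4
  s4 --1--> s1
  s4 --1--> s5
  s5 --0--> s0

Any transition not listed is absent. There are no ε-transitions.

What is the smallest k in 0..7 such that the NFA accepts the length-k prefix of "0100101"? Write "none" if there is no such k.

1

Start in {s0}.
Read '0': {s0} → {s1}.
None of the earlier sets intersect F, but {s1} does.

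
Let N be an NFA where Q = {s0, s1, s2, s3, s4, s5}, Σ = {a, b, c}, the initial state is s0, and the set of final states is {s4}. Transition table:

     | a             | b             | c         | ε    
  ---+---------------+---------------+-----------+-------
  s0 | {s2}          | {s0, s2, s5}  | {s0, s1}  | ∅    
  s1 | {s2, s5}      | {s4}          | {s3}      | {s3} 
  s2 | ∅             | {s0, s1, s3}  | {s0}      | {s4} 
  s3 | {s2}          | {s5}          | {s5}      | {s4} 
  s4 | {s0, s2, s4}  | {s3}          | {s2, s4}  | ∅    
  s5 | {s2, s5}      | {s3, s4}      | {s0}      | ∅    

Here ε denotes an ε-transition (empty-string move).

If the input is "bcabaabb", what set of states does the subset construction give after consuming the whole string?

{s0, s1, s2, s3, s4, s5}

Start in {s0}.
Read 'b': s0→{s0, s2, s5}; union {s0, s2, s5}; ε-closure = {s0, s2, s4, s5}.
Read 'c': s0→{s0, s1}, s2→{s0}, s4→{s2, s4}, s5→{s0}; union {s0, s1, s2, s4}; ε-closure = {s0, s1, s2, s3, s4}.
Read 'a': s0→{s2}, s1→{s2, s5}, s2→∅, s3→{s2}, s4→{s0, s2, s4}; now {s0, s2, s4, s5}.
Read 'b': s0→{s0, s2, s5}, s2→{s0, s1, s3}, s4→{s3}, s5→{s3, s4}; now {s0, s1, s2, s3, s4, s5}.
Read 'a': s0→{s2}, s1→{s2, s5}, s2→∅, s3→{s2}, s4→{s0, s2, s4}, s5→{s2, s5}; now {s0, s2, s4, s5}.
Read 'a': s0→{s2}, s2→∅, s4→{s0, s2, s4}, s5→{s2, s5}; now {s0, s2, s4, s5}.
Read 'b': s0→{s0, s2, s5}, s2→{s0, s1, s3}, s4→{s3}, s5→{s3, s4}; now {s0, s1, s2, s3, s4, s5}.
Read 'b': s0→{s0, s2, s5}, s1→{s4}, s2→{s0, s1, s3}, s3→{s5}, s4→{s3}, s5→{s3, s4}; now {s0, s1, s2, s3, s4, s5}.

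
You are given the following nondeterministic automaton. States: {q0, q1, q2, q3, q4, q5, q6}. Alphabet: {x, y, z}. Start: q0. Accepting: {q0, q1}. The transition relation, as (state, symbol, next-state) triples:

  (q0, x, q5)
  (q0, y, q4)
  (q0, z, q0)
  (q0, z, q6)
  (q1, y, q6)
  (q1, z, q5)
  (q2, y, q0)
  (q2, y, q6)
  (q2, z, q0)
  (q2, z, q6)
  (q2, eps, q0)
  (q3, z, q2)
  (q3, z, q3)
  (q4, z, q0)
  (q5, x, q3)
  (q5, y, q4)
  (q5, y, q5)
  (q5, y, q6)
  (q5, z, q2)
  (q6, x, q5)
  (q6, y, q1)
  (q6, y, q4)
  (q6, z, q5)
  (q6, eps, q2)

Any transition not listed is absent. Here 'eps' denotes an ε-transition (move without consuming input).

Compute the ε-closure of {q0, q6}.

{q0, q2, q6}

Begin with {q0, q6}.
ε-move q6 → q2; add q2.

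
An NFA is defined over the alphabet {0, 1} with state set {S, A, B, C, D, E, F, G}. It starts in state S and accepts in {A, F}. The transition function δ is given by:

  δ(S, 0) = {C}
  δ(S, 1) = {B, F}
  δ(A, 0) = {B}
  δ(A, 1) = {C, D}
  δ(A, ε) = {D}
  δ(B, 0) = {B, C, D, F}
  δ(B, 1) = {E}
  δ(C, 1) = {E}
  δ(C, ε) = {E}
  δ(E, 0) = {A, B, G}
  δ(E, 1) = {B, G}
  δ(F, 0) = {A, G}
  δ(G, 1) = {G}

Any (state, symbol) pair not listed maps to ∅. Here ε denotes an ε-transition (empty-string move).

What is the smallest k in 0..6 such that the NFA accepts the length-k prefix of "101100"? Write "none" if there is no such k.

Start in {S}.
Read '1': S→{B, F}; now {B, F}.
None of the earlier sets intersect F, but {B, F} does.

1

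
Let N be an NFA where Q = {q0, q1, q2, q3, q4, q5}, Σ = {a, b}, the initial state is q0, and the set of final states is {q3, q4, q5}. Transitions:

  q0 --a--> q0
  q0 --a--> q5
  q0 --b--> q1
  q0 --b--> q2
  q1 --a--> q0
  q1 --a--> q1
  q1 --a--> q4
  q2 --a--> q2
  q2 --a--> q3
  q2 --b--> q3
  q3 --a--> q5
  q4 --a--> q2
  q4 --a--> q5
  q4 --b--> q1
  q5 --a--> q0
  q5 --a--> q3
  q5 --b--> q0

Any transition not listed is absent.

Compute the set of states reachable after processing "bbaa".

Start in {q0}.
Read 'b': {q0} → {q1, q2}.
Read 'b': {q1, q2} → {q3}.
Read 'a': {q3} → {q5}.
Read 'a': {q5} → {q0, q3}.

{q0, q3}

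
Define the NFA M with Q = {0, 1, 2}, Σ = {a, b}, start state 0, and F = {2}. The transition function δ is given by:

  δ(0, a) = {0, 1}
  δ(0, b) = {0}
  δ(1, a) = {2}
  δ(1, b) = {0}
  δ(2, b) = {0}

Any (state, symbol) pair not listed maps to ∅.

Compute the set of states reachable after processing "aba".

{0, 1}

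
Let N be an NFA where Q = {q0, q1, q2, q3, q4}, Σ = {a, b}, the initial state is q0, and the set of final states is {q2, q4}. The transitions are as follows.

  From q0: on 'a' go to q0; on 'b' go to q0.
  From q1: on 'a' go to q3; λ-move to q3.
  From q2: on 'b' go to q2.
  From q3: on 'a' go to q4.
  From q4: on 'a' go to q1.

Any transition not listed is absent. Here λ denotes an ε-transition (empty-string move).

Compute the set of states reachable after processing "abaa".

{q0}

Start in {q0}.
Read 'a': {q0} → {q0}.
Read 'b': {q0} → {q0}.
Read 'a': {q0} → {q0}.
Read 'a': {q0} → {q0}.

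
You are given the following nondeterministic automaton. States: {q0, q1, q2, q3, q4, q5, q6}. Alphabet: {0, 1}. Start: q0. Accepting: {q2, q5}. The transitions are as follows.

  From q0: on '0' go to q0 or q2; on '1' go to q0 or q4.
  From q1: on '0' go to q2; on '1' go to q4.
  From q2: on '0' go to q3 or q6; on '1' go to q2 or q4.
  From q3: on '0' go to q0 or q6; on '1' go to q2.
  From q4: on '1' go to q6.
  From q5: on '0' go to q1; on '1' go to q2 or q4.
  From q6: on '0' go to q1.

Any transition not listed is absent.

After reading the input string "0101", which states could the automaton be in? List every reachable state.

{q0, q2, q4}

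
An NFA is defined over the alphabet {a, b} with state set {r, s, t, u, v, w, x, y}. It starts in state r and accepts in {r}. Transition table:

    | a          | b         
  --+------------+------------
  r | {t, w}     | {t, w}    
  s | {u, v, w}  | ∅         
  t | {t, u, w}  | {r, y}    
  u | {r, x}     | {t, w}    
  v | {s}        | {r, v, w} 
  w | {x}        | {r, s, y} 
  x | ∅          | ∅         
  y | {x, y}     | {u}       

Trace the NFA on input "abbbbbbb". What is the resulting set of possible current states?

Start in {r}.
Read 'a': r→{t, w}; now {t, w}.
Read 'b': t→{r, y}, w→{r, s, y}; now {r, s, y}.
Read 'b': r→{t, w}, s→∅, y→{u}; now {t, u, w}.
Read 'b': t→{r, y}, u→{t, w}, w→{r, s, y}; now {r, s, t, w, y}.
Read 'b': r→{t, w}, s→∅, t→{r, y}, w→{r, s, y}, y→{u}; now {r, s, t, u, w, y}.
Read 'b': r→{t, w}, s→∅, t→{r, y}, u→{t, w}, w→{r, s, y}, y→{u}; now {r, s, t, u, w, y}.
Read 'b': r→{t, w}, s→∅, t→{r, y}, u→{t, w}, w→{r, s, y}, y→{u}; now {r, s, t, u, w, y}.
Read 'b': r→{t, w}, s→∅, t→{r, y}, u→{t, w}, w→{r, s, y}, y→{u}; now {r, s, t, u, w, y}.

{r, s, t, u, w, y}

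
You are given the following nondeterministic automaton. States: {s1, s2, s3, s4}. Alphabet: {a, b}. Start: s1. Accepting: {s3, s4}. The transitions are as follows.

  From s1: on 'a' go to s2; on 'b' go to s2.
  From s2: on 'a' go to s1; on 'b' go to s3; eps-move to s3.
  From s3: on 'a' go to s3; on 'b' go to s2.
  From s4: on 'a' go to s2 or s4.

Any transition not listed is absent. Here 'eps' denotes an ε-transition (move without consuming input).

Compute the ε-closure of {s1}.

{s1}

Begin with {s1}.
No ε-moves leave this set, so the closure equals the set itself.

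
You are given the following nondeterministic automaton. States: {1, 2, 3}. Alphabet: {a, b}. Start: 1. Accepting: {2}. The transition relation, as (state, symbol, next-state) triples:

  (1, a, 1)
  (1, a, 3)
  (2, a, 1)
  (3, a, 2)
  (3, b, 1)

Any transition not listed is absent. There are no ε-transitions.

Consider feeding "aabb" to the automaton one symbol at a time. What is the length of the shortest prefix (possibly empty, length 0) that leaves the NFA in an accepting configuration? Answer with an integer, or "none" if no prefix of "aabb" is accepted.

Start in {1}.
Read 'a': 1→{1, 3}; now {1, 3}.
Read 'a': 1→{1, 3}, 3→{2}; now {1, 2, 3}.
None of the earlier sets intersect F, but {1, 2, 3} does.

2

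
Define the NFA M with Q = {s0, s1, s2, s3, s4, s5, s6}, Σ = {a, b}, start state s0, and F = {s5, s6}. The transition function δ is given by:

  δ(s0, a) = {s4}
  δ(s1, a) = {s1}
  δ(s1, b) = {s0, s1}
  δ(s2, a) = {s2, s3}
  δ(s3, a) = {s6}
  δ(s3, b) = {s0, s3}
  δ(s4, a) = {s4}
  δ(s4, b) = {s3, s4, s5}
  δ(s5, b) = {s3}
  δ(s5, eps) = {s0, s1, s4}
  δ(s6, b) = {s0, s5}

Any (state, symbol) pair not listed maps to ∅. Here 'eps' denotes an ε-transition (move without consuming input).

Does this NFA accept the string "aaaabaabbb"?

Yes

Start in {s0}.
Read 'a': s0→{s4}; now {s4}.
Read 'a': s4→{s4}; now {s4}.
Read 'a': s4→{s4}; now {s4}.
Read 'a': s4→{s4}; now {s4}.
Read 'b': s4→{s3, s4, s5}; union {s3, s4, s5}; ε-closure = {s0, s1, s3, s4, s5}.
Read 'a': s0→{s4}, s1→{s1}, s3→{s6}, s4→{s4}, s5→∅; now {s1, s4, s6}.
Read 'a': s1→{s1}, s4→{s4}, s6→∅; now {s1, s4}.
Read 'b': s1→{s0, s1}, s4→{s3, s4, s5}; now {s0, s1, s3, s4, s5}.
Read 'b': s0→∅, s1→{s0, s1}, s3→{s0, s3}, s4→{s3, s4, s5}, s5→{s3}; now {s0, s1, s3, s4, s5}.
Read 'b': s0→∅, s1→{s0, s1}, s3→{s0, s3}, s4→{s3, s4, s5}, s5→{s3}; now {s0, s1, s3, s4, s5}.
The final set {s0, s1, s3, s4, s5} contains the accepting state s5.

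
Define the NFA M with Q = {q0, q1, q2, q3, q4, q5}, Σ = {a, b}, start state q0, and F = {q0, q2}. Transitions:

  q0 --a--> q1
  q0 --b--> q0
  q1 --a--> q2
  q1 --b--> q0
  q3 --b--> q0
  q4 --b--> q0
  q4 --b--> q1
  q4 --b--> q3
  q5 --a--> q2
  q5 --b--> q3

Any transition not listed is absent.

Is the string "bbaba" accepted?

Start in {q0}.
Read 'b': q0→{q0}; now {q0}.
Read 'b': q0→{q0}; now {q0}.
Read 'a': q0→{q1}; now {q1}.
Read 'b': q1→{q0}; now {q0}.
Read 'a': q0→{q1}; now {q1}.
The final set {q1} contains no accepting state.

No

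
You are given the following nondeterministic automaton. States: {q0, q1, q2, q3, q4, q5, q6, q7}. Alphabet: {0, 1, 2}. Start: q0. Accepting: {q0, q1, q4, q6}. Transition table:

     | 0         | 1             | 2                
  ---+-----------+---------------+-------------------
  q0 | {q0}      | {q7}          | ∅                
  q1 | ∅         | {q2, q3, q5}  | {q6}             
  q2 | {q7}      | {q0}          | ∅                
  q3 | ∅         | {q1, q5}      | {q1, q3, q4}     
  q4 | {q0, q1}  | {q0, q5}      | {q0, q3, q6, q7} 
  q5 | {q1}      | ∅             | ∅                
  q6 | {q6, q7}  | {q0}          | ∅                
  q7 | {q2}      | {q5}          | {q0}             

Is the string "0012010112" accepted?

Yes

Start in {q0}.
Read '0': {q0} → {q0}.
Read '0': {q0} → {q0}.
Read '1': {q0} → {q7}.
Read '2': {q7} → {q0}.
Read '0': {q0} → {q0}.
Read '1': {q0} → {q7}.
Read '0': {q7} → {q2}.
Read '1': {q2} → {q0}.
Read '1': {q0} → {q7}.
Read '2': {q7} → {q0}.
The final set {q0} contains the accepting state q0.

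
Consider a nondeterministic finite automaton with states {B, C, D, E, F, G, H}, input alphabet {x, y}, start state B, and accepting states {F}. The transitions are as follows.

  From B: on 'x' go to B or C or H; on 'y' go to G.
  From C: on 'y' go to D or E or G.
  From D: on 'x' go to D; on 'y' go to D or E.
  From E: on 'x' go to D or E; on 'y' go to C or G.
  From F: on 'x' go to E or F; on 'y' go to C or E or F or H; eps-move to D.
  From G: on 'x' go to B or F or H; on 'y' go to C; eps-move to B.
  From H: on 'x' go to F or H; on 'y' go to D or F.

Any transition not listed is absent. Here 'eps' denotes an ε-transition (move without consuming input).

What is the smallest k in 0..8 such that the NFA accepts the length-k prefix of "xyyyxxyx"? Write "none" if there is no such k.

Start in {B}.
Read 'x': {B} → {B, C, H}.
Read 'y': {B, C, H} → {B, D, E, F, G}.
None of the earlier sets intersect F, but {B, D, E, F, G} does.

2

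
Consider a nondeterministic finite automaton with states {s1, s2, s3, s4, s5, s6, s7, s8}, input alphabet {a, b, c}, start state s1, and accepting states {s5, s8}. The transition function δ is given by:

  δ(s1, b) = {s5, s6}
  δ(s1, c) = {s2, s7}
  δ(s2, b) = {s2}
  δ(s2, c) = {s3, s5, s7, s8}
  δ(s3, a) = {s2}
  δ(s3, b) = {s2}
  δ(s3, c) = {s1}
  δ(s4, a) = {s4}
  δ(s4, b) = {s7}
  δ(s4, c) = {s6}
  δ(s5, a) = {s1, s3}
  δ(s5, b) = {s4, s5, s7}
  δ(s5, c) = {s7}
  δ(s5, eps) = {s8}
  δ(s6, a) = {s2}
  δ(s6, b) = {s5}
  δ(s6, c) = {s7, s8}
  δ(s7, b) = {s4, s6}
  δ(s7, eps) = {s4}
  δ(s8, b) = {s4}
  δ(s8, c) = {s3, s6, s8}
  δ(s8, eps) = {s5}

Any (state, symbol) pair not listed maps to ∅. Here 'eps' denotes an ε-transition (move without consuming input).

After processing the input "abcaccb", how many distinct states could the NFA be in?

0

Start in {s1}.
Read 'a': s1→∅; now ∅.
The set is empty and remains empty for the remaining 6 symbols.
That set has 0 states.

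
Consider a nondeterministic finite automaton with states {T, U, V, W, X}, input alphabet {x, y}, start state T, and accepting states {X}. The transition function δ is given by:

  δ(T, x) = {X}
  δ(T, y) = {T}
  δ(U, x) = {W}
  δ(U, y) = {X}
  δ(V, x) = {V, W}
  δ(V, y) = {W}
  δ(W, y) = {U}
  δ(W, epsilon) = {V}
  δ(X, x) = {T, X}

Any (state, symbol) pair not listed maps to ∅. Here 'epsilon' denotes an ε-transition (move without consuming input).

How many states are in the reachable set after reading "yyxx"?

Start in {T}.
Read 'y': {T} → {T}.
Read 'y': {T} → {T}.
Read 'x': {T} → {X}.
Read 'x': {X} → {T, X}.
That set has 2 states.

2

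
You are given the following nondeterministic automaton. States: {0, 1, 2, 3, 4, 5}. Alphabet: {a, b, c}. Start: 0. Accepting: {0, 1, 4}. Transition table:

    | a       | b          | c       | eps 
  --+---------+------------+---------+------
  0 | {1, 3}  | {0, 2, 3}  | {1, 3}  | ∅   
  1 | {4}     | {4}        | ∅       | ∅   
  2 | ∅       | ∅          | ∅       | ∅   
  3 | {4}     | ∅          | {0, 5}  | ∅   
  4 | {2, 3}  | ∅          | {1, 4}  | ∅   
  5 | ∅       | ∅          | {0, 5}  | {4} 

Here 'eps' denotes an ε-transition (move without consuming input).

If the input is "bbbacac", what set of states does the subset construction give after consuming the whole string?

{0, 1, 4, 5}

Start in {0}.
Read 'b': {0} → {0, 2, 3}.
Read 'b': {0, 2, 3} → {0, 2, 3}.
Read 'b': {0, 2, 3} → {0, 2, 3}.
Read 'a': {0, 2, 3} → {1, 3, 4}.
Read 'c': {1, 3, 4} → {0, 1, 4, 5}.
Read 'a': {0, 1, 4, 5} → {1, 2, 3, 4}.
Read 'c': {1, 2, 3, 4} → {0, 1, 4, 5}.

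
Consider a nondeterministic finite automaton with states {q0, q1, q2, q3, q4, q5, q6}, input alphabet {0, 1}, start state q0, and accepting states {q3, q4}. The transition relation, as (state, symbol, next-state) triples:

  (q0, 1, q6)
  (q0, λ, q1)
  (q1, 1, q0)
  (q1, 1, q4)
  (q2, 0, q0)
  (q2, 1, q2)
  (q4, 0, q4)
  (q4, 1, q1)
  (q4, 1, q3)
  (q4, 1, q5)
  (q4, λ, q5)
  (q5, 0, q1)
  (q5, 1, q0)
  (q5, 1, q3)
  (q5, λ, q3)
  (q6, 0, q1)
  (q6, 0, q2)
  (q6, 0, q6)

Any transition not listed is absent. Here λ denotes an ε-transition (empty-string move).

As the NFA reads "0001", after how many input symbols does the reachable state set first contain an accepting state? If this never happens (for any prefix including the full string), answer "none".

none

Start: ε-closure({q0}) = {q0, q1}.
Read '0': q0→∅, q1→∅; now ∅.
The set is empty and remains empty for the remaining 3 symbols.
No reachable set along the way intersects F.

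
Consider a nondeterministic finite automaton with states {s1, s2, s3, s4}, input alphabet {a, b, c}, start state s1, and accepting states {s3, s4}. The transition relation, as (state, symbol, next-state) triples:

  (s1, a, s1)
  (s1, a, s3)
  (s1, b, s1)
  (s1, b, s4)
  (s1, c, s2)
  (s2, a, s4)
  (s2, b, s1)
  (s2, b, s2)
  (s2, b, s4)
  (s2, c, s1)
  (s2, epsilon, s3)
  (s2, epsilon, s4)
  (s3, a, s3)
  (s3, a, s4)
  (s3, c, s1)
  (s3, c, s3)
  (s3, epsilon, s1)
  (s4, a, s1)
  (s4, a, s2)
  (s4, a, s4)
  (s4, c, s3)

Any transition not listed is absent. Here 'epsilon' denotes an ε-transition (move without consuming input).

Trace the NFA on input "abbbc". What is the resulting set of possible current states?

Start in {s1}.
Read 'a': s1→{s1, s3}; now {s1, s3}.
Read 'b': s1→{s1, s4}, s3→∅; now {s1, s4}.
Read 'b': s1→{s1, s4}, s4→∅; now {s1, s4}.
Read 'b': s1→{s1, s4}, s4→∅; now {s1, s4}.
Read 'c': s1→{s2}, s4→{s3}; union {s2, s3}; ε-closure = {s1, s2, s3, s4}.

{s1, s2, s3, s4}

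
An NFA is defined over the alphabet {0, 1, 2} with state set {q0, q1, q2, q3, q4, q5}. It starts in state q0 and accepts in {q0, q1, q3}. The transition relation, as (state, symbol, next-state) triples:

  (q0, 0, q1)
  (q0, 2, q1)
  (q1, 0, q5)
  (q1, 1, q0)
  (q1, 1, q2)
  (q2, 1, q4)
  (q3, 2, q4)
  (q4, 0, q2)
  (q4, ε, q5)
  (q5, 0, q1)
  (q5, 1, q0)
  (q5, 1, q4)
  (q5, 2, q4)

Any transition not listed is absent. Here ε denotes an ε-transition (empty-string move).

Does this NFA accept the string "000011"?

Start in {q0}.
Read '0': q0→{q1}; now {q1}.
Read '0': q1→{q5}; now {q5}.
Read '0': q5→{q1}; now {q1}.
Read '0': q1→{q5}; now {q5}.
Read '1': q5→{q0, q4}; union {q0, q4}; ε-closure = {q0, q4, q5}.
Read '1': q0→∅, q4→∅, q5→{q0, q4}; union {q0, q4}; ε-closure = {q0, q4, q5}.
The final set {q0, q4, q5} contains the accepting state q0.

Yes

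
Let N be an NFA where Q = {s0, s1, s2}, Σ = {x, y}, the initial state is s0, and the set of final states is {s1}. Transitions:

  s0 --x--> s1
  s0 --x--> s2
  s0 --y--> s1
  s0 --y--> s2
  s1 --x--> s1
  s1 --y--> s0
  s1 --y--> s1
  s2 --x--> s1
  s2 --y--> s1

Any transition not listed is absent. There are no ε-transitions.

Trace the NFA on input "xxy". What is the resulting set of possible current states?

Start in {s0}.
Read 'x': s0→{s1, s2}; now {s1, s2}.
Read 'x': s1→{s1}, s2→{s1}; now {s1}.
Read 'y': s1→{s0, s1}; now {s0, s1}.

{s0, s1}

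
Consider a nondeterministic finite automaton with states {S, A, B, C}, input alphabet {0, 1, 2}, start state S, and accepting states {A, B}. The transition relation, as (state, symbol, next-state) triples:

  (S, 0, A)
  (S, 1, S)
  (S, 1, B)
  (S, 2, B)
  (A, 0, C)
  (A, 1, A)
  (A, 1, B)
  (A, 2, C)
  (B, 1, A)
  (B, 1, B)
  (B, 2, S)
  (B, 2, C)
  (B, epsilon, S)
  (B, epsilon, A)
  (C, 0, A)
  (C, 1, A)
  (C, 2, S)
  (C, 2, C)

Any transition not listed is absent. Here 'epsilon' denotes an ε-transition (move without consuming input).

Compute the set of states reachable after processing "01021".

{S, A, B}

Start in {S}.
Read '0': {S} → {A}.
Read '1': {A} → {S, A, B}.
Read '0': {S, A, B} → {A, C}.
Read '2': {A, C} → {S, C}.
Read '1': {S, C} → {S, A, B}.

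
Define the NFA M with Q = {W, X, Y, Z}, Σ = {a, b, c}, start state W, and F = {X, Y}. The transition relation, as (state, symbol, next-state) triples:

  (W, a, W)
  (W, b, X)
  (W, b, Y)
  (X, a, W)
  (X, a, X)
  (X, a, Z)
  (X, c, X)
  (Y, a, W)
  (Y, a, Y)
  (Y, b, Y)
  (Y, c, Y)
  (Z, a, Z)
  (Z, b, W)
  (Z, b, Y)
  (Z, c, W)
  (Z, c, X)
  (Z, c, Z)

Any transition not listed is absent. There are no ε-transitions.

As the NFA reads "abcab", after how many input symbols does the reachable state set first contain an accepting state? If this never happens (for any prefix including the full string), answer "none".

Start in {W}.
Read 'a': {W} → {W}.
Read 'b': {W} → {X, Y}.
None of the earlier sets intersect F, but {X, Y} does.

2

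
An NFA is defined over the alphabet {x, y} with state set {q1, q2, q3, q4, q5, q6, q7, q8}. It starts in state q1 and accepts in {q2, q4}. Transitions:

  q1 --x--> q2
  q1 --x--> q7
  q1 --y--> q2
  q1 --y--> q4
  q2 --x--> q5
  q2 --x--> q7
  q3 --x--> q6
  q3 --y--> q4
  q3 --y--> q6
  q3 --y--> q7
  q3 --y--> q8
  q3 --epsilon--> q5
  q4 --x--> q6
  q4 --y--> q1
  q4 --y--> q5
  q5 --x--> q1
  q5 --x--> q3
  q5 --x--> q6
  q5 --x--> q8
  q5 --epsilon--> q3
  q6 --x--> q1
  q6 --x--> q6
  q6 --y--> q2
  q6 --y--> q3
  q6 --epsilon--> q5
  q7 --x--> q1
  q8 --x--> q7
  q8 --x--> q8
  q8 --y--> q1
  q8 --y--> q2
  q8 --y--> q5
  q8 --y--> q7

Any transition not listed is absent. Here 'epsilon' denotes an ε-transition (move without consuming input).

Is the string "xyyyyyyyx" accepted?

Start in {q1}.
Read 'x': {q1} → {q2, q7}.
Read 'y': {q2, q7} → ∅.
The set is empty and remains empty for the remaining 7 symbols.
The final set ∅ contains no accepting state.

No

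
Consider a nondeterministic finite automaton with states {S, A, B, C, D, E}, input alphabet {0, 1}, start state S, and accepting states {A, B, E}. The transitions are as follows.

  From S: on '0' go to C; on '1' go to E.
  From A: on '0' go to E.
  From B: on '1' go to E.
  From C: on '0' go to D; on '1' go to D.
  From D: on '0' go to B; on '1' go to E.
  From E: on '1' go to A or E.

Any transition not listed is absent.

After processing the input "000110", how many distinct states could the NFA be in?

Start in {S}.
Read '0': S→{C}; now {C}.
Read '0': C→{D}; now {D}.
Read '0': D→{B}; now {B}.
Read '1': B→{E}; now {E}.
Read '1': E→{A, E}; now {A, E}.
Read '0': A→{E}, E→∅; now {E}.
That set has 1 state.

1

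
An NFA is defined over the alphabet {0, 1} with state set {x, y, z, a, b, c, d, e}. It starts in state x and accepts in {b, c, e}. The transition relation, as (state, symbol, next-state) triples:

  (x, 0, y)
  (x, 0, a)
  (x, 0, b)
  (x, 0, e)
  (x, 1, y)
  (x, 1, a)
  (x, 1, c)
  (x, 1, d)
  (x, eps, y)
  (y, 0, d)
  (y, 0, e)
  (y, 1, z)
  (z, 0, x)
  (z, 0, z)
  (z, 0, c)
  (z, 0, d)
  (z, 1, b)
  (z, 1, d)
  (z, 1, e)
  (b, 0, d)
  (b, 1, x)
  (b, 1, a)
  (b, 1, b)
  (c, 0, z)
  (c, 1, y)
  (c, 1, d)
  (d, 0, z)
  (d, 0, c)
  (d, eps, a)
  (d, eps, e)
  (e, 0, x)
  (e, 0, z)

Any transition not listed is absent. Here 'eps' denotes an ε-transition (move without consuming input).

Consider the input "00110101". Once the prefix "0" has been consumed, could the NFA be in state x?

No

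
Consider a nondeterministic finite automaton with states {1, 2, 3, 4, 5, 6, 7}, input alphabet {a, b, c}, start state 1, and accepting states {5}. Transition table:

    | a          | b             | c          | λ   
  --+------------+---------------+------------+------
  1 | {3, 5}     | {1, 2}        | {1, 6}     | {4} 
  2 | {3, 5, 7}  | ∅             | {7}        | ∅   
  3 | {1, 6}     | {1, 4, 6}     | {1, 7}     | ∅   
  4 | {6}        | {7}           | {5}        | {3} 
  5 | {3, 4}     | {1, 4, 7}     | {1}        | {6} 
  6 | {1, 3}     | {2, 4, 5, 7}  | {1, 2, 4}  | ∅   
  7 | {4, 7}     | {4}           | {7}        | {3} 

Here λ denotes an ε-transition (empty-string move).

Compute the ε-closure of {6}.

{6}

Begin with {6}.
No ε-moves leave this set, so the closure equals the set itself.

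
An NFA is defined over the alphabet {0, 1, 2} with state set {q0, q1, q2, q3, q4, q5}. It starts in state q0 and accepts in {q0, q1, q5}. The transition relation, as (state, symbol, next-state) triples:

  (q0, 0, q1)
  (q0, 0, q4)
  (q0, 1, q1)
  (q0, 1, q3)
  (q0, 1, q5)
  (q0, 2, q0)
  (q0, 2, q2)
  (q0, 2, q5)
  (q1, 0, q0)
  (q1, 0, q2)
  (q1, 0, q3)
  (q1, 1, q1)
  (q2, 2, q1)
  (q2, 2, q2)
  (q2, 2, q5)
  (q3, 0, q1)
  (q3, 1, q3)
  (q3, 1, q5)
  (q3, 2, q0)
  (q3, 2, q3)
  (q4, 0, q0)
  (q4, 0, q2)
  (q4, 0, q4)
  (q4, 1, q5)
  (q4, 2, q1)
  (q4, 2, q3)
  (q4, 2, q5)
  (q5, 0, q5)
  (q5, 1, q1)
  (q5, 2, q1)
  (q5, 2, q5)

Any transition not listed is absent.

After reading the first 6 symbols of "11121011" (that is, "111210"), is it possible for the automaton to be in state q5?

Yes

Start in {q0}.
Read '1': {q0} → {q1, q3, q5}.
Read '1': {q1, q3, q5} → {q1, q3, q5}.
Read '1': {q1, q3, q5} → {q1, q3, q5}.
Read '2': {q1, q3, q5} → {q0, q1, q3, q5}.
Read '1': {q0, q1, q3, q5} → {q1, q3, q5}.
Read '0': {q1, q3, q5} → {q0, q1, q2, q3, q5}.
State q5 is in {q0, q1, q2, q3, q5}.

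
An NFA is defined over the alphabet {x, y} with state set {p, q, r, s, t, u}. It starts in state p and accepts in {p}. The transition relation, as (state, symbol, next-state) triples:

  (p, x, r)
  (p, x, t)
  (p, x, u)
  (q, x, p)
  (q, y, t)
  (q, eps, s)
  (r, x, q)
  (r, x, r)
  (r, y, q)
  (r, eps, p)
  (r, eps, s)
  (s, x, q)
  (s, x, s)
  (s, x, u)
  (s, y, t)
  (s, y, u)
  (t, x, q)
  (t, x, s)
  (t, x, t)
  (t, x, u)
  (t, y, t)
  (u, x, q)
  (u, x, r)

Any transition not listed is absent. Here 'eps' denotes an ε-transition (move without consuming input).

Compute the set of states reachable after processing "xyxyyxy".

{q, s, t, u}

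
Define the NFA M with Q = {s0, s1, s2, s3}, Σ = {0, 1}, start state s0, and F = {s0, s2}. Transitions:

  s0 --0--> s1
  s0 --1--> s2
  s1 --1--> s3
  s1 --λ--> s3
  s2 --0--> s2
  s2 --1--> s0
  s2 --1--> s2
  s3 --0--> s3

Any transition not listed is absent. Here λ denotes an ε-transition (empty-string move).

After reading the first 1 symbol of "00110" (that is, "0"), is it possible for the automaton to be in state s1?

Yes

Start in {s0}.
Read '0': {s0} → {s1, s3}.
State s1 is in {s1, s3}.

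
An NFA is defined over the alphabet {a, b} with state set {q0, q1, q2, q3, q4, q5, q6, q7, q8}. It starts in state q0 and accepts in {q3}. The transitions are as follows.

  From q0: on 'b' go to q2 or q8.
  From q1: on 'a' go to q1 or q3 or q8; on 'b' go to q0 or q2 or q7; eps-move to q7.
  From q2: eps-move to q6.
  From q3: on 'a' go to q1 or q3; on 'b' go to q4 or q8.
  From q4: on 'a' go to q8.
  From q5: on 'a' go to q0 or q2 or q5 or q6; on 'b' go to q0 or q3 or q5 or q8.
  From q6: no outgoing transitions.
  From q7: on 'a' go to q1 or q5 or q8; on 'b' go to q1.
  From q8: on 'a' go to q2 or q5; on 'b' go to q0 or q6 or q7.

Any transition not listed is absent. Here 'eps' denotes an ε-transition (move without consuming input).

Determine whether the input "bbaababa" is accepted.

Yes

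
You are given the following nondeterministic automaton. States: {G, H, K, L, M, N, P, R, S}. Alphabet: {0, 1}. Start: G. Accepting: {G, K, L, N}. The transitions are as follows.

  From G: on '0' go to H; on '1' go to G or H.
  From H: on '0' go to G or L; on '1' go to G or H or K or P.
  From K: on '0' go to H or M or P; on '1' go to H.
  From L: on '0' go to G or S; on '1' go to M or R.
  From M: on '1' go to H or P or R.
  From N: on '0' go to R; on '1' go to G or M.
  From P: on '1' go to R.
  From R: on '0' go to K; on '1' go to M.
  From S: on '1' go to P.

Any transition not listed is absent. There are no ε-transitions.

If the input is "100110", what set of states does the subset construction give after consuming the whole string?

{G, H, K, L, M, P}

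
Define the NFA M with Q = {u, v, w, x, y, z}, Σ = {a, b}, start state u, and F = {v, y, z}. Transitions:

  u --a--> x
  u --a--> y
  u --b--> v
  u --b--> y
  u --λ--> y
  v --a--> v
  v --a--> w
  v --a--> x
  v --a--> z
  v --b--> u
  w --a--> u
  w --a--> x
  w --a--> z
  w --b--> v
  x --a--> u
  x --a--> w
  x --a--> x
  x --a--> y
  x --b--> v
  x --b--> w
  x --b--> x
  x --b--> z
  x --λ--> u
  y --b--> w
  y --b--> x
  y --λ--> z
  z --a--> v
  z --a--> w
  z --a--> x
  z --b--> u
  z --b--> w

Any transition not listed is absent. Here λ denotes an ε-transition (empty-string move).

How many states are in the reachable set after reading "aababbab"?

6

Start: ε-closure({u}) = {u, y, z}.
Read 'a': {u, y, z} → {u, v, w, x, y, z}.
Read 'a': {u, v, w, x, y, z} → {u, v, w, x, y, z}.
Read 'b': {u, v, w, x, y, z} → {u, v, w, x, y, z}.
Read 'a': {u, v, w, x, y, z} → {u, v, w, x, y, z}.
Read 'b': {u, v, w, x, y, z} → {u, v, w, x, y, z}.
Read 'b': {u, v, w, x, y, z} → {u, v, w, x, y, z}.
Read 'a': {u, v, w, x, y, z} → {u, v, w, x, y, z}.
Read 'b': {u, v, w, x, y, z} → {u, v, w, x, y, z}.
That set has 6 states.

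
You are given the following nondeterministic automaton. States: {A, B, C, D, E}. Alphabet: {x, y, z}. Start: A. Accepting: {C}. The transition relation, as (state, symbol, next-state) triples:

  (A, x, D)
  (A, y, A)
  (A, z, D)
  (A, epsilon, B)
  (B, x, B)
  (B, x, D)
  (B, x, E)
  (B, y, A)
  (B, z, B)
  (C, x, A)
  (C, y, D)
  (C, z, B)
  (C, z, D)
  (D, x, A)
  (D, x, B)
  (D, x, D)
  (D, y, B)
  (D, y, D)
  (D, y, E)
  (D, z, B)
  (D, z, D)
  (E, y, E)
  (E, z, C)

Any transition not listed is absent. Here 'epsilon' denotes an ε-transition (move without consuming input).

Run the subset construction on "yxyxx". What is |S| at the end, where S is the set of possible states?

4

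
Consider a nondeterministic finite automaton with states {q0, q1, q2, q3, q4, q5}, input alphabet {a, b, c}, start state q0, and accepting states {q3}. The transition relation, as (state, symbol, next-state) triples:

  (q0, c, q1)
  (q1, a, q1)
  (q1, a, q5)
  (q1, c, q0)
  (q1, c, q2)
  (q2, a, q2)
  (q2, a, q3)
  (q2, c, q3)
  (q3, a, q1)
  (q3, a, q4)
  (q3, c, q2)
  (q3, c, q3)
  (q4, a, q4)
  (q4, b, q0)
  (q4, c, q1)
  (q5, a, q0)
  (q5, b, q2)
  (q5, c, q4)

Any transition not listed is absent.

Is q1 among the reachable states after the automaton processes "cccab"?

Start in {q0}.
Read 'c': q0→{q1}; now {q1}.
Read 'c': q1→{q0, q2}; now {q0, q2}.
Read 'c': q0→{q1}, q2→{q3}; now {q1, q3}.
Read 'a': q1→{q1, q5}, q3→{q1, q4}; now {q1, q4, q5}.
Read 'b': q1→∅, q4→{q0}, q5→{q2}; now {q0, q2}.
State q1 is not in {q0, q2}.

No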